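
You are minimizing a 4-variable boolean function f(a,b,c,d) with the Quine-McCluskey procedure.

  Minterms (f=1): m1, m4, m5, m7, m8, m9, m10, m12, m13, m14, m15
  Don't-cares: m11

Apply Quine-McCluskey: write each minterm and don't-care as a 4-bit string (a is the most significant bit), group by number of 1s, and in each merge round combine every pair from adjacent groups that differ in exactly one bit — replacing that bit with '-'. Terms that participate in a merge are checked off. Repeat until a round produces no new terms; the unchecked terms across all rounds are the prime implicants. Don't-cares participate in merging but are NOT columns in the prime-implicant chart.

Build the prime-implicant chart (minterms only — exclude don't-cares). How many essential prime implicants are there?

4

Round 0: 0001✓ 0100✓ 0101✓ 0111✓ 1000✓ 1001✓ 1010✓ 1011✓ 1100✓ 1101✓ 1110✓ 1111✓
Round 1: -001✓ -100✓ -101✓ -111✓ 0-01✓ 01-1✓ 010-✓ 1-00✓ 1-01✓ 1-10✓ 1-11✓ 10-0✓ 10-1✓ 100-✓ 101-✓ 11-0✓ 11-1✓ 110-✓ 111-✓
Round 2: --01 -1-1 -10- 1--0✓ 1--1✓ 1-0-✓ 1-1-✓ 10--✓ 11--✓
Round 3: 1---
PIs = {--01, -1-1, -10-, 1---}
Coverage chart:
  m1: --01 ←essential
  m4: -10- ←essential
  m5: --01,-1-1,-10-
  m7: -1-1 ←essential
  m8: 1--- ←essential
  m9: --01,1---
  m10: 1--- ←essential
  m12: -10-,1---
  m13: --01,-1-1,-10-,1---
  m14: 1--- ←essential
  m15: -1-1,1---
Essential: --01, -1-1, -10-, 1---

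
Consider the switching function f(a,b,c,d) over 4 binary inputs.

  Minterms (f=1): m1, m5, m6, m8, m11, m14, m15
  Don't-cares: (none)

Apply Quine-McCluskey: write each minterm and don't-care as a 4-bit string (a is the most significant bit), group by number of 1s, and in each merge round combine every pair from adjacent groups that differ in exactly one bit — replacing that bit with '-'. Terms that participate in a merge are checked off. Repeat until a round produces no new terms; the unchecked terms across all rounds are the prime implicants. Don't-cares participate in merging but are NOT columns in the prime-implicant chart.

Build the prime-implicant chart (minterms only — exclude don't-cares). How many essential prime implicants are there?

4

[col 0] 0001*, 0101*, 0110*, 1000, 1011*, 1110*, 1111*
[col 1] -110, 0-01, 1-11, 111-
Prime implicants: -110, 0-01, 1-11, 1000, 111-
PI chart (minterm → PIs covering it):
  1 | 0-01  (sole → essential)
  5 | 0-01  (sole → essential)
  6 | -110  (sole → essential)
  8 | 1000  (sole → essential)
  11 | 1-11  (sole → essential)
  14 | -110,111-
  15 | 1-11,111-
Essential prime implicants: -110, 0-01, 1-11, 1000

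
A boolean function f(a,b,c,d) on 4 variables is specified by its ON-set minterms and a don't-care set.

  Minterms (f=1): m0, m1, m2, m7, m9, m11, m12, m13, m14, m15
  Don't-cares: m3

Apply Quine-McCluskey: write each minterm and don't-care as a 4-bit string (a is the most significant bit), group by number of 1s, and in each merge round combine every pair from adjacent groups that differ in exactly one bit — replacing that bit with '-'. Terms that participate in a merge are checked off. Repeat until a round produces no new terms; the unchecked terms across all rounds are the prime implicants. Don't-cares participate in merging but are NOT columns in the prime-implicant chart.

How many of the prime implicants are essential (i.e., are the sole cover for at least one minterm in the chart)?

Round 0: 0000✓ 0001✓ 0010✓ 0011✓ 0111✓ 1001✓ 1011✓ 1100✓ 1101✓ 1110✓ 1111✓
Round 1: -001✓ -011✓ -111✓ 0-11✓ 00-0✓ 00-1✓ 000-✓ 001-✓ 1-01✓ 1-11✓ 10-1✓ 11-0✓ 11-1✓ 110-✓ 111-✓
Round 2: --11 -0-1 00-- 1--1 11--
PIs = {--11, -0-1, 00--, 1--1, 11--}
Coverage chart:
  m0: 00-- ←essential
  m1: -0-1,00--
  m2: 00-- ←essential
  m7: --11 ←essential
  m9: -0-1,1--1
  m11: --11,-0-1,1--1
  m12: 11-- ←essential
  m13: 1--1,11--
  m14: 11-- ←essential
  m15: --11,1--1,11--
Essential: --11, 00--, 11--

3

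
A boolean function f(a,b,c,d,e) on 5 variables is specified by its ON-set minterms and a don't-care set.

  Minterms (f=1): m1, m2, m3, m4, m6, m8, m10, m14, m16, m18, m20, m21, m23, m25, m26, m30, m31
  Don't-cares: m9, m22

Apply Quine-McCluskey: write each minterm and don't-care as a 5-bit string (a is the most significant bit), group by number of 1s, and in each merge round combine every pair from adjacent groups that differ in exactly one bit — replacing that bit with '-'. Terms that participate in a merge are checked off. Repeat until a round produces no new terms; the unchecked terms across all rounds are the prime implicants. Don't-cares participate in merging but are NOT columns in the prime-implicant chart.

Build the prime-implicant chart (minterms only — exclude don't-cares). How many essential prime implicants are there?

6

[col 0] 00001*, 00010*, 00011*, 00100*, 00110*, 01000*, 01001*, 01010*, 01110*, 10000*, 10010*, 10100*, 10101*, 10110*, 10111*, 11001*, 11010*, 11110*, 11111*
[col 1] -0010*, -0100*, -0110*, -1001, -1010*, -1110*, 0-001, 0-010*, 0-110*, 00-10*, 000-1, 0001-, 001-0*, 01-10*, 010-0, 0100-, 1-010*, 1-110*, 1-111*, 10-00*, 10-10*, 100-0*, 101-0*, 101-1*, 1010-*, 1011-*, 11-10*, 1111-*
[col 2] --010*, --110*, -0-10*, -01-0, -1-10*, 0--10*, 1--10*, 1-11-, 10--0, 101--
[col 3] ---10
Prime implicants: ---10, -01-0, -1001, 0-001, 000-1, 0001-, 010-0, 0100-, 1-11-, 10--0, 101--
PI chart (minterm → PIs covering it):
  1 | 0-001,000-1
  2 | ---10,0001-
  3 | 000-1,0001-
  4 | -01-0  (sole → essential)
  6 | ---10,-01-0
  8 | 010-0,0100-
  10 | ---10,010-0
  14 | ---10  (sole → essential)
  16 | 10--0  (sole → essential)
  18 | ---10,10--0
  20 | -01-0,10--0,101--
  21 | 101--  (sole → essential)
  23 | 1-11-,101--
  25 | -1001  (sole → essential)
  26 | ---10  (sole → essential)
  30 | ---10,1-11-
  31 | 1-11-  (sole → essential)
Essential prime implicants: ---10, -01-0, -1001, 1-11-, 10--0, 101--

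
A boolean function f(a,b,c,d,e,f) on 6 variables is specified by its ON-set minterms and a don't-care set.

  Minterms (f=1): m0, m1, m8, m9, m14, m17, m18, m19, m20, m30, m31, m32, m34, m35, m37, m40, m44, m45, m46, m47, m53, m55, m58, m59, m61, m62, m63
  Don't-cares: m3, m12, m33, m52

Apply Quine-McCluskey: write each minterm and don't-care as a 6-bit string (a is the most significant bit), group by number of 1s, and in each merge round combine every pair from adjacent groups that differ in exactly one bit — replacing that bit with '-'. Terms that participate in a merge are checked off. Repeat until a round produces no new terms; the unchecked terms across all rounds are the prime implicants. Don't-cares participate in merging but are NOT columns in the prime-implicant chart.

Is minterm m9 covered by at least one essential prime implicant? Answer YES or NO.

size-2^0 implicants → 000000(✓)  000001(✓)  000011(✓)  001000(✓)  001001(✓)  001100(✓)  001110(✓)  010001(✓)  010010(✓)  010011(✓)  010100(✓)  011110(✓)  011111(✓)  100000(✓)  100001(✓)  100010(✓)  100011(✓)  100101(✓)  101000(✓)  101100(✓)  101101(✓)  101110(✓)  101111(✓)  110100(✓)  110101(✓)  110111(✓)  111010(✓)  111011(✓)  111101(✓)  111110(✓)  111111(✓)
size-2^1 implicants → -00000(✓)  -00001(✓)  -00011(✓)  -01000(✓)  -01100(✓)  -01110(✓)  -10100  -11110(✓)  -11111(✓)  0-0001(✓)  0-0011(✓)  0-1110(✓)  00-000(✓)  00-001(✓)  0000-1(✓)  00000-(✓)  001-00(✓)  00100-(✓)  0011-0(✓)  0100-1(✓)  01001-  01111-(✓)  1-0101(✓)  1-1101(✓)  1-1110(✓)  1-1111(✓)  10-000(✓)  10-101(✓)  100-01  1000-0(✓)  1000-1(✓)  10000-(✓)  10001-(✓)  101-00(✓)  1011-0(✓)  1011-1(✓)  10110-(✓)  10111-(✓)  11-101(✓)  11-111(✓)  1101-1(✓)  11010-  111-10(✓)  111-11(✓)  11101-(✓)  1111-1(✓)  11111-(✓)
size-2^2 implicants → --1110  -0-000  -000-1  -0000-  -01-00  -011-0  -1111-  0-00-1  00-00-  1--101  1-11-1  1-111-  1000--  1011--  11-1-1  111-1-
Unchecked terms (primes): --1110, -0-000, -000-1, -0000-, -01-00, -011-0, -10100, -1111-, 0-00-1, 00-00-, 01001-, 1--101, 1-11-1, 1-111-, 100-01, 1000--, 1011--, 11-1-1, 11010-, 111-1-
Minterm coverage:
  m0 ⊆ -0-000,-0000-,00-00-
  m1 ⊆ -000-1,-0000-,0-00-1,00-00-
  m8 ⊆ -0-000,-01-00,00-00-
  m9 ⊆ 00-00- [E]
  m14 ⊆ --1110,-011-0
  m17 ⊆ 0-00-1 [E]
  m18 ⊆ 01001- [E]
  m19 ⊆ 0-00-1,01001-
  m20 ⊆ -10100 [E]
  m30 ⊆ --1110,-1111-
  m31 ⊆ -1111- [E]
  m32 ⊆ -0-000,-0000-,1000--
  m34 ⊆ 1000-- [E]
  m35 ⊆ -000-1,1000--
  m37 ⊆ 1--101,100-01
  m40 ⊆ -0-000,-01-00
  m44 ⊆ -01-00,-011-0,1011--
  m45 ⊆ 1--101,1-11-1,1011--
  m46 ⊆ --1110,-011-0,1-111-,1011--
  m47 ⊆ 1-11-1,1-111-,1011--
  m53 ⊆ 1--101,11-1-1,11010-
  m55 ⊆ 11-1-1 [E]
  m58 ⊆ 111-1- [E]
  m59 ⊆ 111-1- [E]
  m61 ⊆ 1--101,1-11-1,11-1-1
  m62 ⊆ --1110,-1111-,1-111-,111-1-
  m63 ⊆ -1111-,1-11-1,1-111-,11-1-1,111-1-
E = {-10100, -1111-, 0-00-1, 00-00-, 01001-, 1000--, 11-1-1, 111-1-}

YES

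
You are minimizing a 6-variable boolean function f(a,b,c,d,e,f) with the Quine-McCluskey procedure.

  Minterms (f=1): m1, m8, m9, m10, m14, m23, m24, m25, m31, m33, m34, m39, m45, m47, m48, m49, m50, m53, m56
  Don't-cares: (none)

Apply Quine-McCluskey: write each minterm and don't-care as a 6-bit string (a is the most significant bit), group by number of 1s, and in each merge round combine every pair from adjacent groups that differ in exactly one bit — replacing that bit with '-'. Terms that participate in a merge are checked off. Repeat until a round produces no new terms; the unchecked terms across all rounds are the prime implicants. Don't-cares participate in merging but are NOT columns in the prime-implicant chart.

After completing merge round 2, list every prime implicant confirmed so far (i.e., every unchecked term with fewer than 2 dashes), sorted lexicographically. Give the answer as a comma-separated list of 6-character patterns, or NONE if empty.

[col 0] 000001*, 001000*, 001001*, 001010*, 001110*, 010111*, 011000*, 011001*, 011111*, 100001*, 100010*, 100111*, 101101*, 101111*, 110000*, 110001*, 110010*, 110101*, 111000*
[col 1] -00001, -11000, 0-1000*, 0-1001*, 00-001, 001-10, 0010-0, 00100-*, 01-111, 01100-*, 1-0001, 1-0010, 10-111, 1011-1, 11-000, 110-01, 1100-0, 11000-
[col 2] 0-100-
Prime implicants: -00001, -11000, 0-100-, 00-001, 001-10, 0010-0, 01-111, 1-0001, 1-0010, 10-111, 1011-1, 11-000, 110-01, 1100-0, 11000-

-00001, -11000, 00-001, 001-10, 0010-0, 01-111, 1-0001, 1-0010, 10-111, 1011-1, 11-000, 110-01, 1100-0, 11000-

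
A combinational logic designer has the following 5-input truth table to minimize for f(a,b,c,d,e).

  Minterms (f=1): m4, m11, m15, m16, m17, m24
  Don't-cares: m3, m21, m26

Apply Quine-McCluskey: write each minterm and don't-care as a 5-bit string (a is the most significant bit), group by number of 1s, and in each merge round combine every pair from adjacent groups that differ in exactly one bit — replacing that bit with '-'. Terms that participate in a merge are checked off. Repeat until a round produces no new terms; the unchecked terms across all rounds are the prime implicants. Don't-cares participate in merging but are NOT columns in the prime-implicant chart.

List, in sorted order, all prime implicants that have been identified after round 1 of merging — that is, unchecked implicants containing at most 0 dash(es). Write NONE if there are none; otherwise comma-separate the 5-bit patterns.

[col 0] 00011*, 00100, 01011*, 01111*, 10000*, 10001*, 10101*, 11000*, 11010*
[col 1] 0-011, 01-11, 1-000, 10-01, 1000-, 110-0
Prime implicants: 0-011, 00100, 01-11, 1-000, 10-01, 1000-, 110-0

00100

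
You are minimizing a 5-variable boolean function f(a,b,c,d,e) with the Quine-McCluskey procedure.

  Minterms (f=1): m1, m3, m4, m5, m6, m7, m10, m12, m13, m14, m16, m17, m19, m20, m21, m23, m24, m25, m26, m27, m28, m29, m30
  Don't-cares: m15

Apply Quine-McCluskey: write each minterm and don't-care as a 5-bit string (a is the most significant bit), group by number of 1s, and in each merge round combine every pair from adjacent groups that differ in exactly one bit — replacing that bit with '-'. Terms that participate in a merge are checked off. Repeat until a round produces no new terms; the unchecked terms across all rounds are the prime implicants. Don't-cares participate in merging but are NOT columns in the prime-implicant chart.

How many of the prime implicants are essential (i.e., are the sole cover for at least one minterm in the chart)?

4

[col 0] 00001*, 00011*, 00100*, 00101*, 00110*, 00111*, 01010*, 01100*, 01101*, 01110*, 01111*, 10000*, 10001*, 10011*, 10100*, 10101*, 10111*, 11000*, 11001*, 11010*, 11011*, 11100*, 11101*, 11110*
[col 1] -0001*, -0011*, -0100*, -0101*, -0111*, -1010*, -1100*, -1101*, -1110*, 0-100*, 0-101*, 0-110*, 0-111*, 00-01*, 00-11*, 000-1*, 001-0*, 001-1*, 0010-*, 0011-*, 01-10*, 011-0*, 011-1*, 0110-*, 0111-*, 1-000*, 1-001*, 1-011*, 1-100*, 1-101*, 10-00*, 10-01*, 10-11*, 100-1*, 1000-*, 101-1*, 1010-*, 11-00*, 11-01*, 11-10*, 110-0*, 110-1*, 1100-*, 1101-*, 111-0*, 1110-*
[col 2] --100*, --101*, -0-01*, -0-11*, -00-1*, -01-1*, -010-*, -1-10, -11-0, -110-*, 0-1-0*, 0-1-1*, 0-10-*, 0-11-*, 00--1*, 001--*, 011--*, 1--00*, 1--01*, 1-0-1, 1-00-*, 1-10-*, 10--1*, 10-0-*, 11--0, 11-0-*, 110--
[col 3] --10-, -0--1, 0-1--, 1--0-
Prime implicants: --10-, -0--1, -1-10, -11-0, 0-1--, 1--0-, 1-0-1, 11--0, 110--
PI chart (minterm → PIs covering it):
  1 | -0--1  (sole → essential)
  3 | -0--1  (sole → essential)
  4 | --10-,0-1--
  5 | --10-,-0--1,0-1--
  6 | 0-1--  (sole → essential)
  7 | -0--1,0-1--
  10 | -1-10  (sole → essential)
  12 | --10-,-11-0,0-1--
  13 | --10-,0-1--
  14 | -1-10,-11-0,0-1--
  16 | 1--0-  (sole → essential)
  17 | -0--1,1--0-,1-0-1
  19 | -0--1,1-0-1
  20 | --10-,1--0-
  21 | --10-,-0--1,1--0-
  23 | -0--1  (sole → essential)
  24 | 1--0-,11--0,110--
  25 | 1--0-,1-0-1,110--
  26 | -1-10,11--0,110--
  27 | 1-0-1,110--
  28 | --10-,-11-0,1--0-,11--0
  29 | --10-,1--0-
  30 | -1-10,-11-0,11--0
Essential prime implicants: -0--1, -1-10, 0-1--, 1--0-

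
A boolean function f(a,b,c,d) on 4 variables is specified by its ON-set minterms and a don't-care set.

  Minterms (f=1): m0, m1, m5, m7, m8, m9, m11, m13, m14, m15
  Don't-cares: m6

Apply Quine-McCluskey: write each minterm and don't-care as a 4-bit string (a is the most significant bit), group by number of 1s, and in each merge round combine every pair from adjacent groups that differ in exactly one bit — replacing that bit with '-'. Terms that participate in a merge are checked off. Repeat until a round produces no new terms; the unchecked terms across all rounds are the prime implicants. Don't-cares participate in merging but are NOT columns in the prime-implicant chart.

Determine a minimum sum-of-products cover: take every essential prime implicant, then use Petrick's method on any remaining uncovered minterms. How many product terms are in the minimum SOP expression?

4

[col 0] 0000*, 0001*, 0101*, 0110*, 0111*, 1000*, 1001*, 1011*, 1101*, 1110*, 1111*
[col 1] -000*, -001*, -101*, -110*, -111*, 0-01*, 000-*, 01-1*, 011-*, 1-01*, 1-11*, 10-1*, 100-*, 11-1*, 111-*
[col 2] --01, -00-, -1-1, -11-, 1--1
Prime implicants: --01, -00-, -1-1, -11-, 1--1
PI chart (minterm → PIs covering it):
  0 | -00-  (sole → essential)
  1 | --01,-00-
  5 | --01,-1-1
  7 | -1-1,-11-
  8 | -00-  (sole → essential)
  9 | --01,-00-,1--1
  11 | 1--1  (sole → essential)
  13 | --01,-1-1,1--1
  14 | -11-  (sole → essential)
  15 | -1-1,-11-,1--1
Essential prime implicants: -00-, -11-, 1--1
Petrick residual → --01
Minimum SOP uses 4 PIs: c'd + b'c' + bc + ad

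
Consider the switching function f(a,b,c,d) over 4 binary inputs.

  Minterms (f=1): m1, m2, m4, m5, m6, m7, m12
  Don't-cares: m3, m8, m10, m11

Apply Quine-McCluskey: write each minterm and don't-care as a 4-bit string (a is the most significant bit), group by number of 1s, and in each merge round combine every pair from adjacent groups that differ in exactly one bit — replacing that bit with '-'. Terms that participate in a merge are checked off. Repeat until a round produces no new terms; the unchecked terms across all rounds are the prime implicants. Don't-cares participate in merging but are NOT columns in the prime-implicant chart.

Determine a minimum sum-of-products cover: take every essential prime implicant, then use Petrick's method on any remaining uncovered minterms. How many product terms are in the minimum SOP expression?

3

[col 0] 0001*, 0010*, 0011*, 0100*, 0101*, 0110*, 0111*, 1000*, 1010*, 1011*, 1100*
[col 1] -010*, -011*, -100, 0-01*, 0-10*, 0-11*, 00-1*, 001-*, 01-0*, 01-1*, 010-*, 011-*, 1-00, 10-0, 101-*
[col 2] -01-, 0--1, 0-1-, 01--
Prime implicants: -01-, -100, 0--1, 0-1-, 01--, 1-00, 10-0
PI chart (minterm → PIs covering it):
  1 | 0--1  (sole → essential)
  2 | -01-,0-1-
  4 | -100,01--
  5 | 0--1,01--
  6 | 0-1-,01--
  7 | 0--1,0-1-,01--
  12 | -100,1-00
Essential prime implicants: 0--1
Petrick residual → -100, 0-1-
Minimum SOP uses 3 PIs: bc'd' + a'd + a'c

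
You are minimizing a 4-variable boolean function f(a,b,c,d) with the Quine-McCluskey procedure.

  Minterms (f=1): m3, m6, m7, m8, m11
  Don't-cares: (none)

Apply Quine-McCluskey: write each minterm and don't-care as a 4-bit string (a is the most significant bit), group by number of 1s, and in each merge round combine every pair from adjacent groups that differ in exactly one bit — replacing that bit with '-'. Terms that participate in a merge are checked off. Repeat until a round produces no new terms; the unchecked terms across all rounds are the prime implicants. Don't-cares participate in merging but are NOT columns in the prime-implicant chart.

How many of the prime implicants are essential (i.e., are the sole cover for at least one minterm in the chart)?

[col 0] 0011*, 0110*, 0111*, 1000, 1011*
[col 1] -011, 0-11, 011-
Prime implicants: -011, 0-11, 011-, 1000
PI chart (minterm → PIs covering it):
  3 | -011,0-11
  6 | 011-  (sole → essential)
  7 | 0-11,011-
  8 | 1000  (sole → essential)
  11 | -011  (sole → essential)
Essential prime implicants: -011, 011-, 1000

3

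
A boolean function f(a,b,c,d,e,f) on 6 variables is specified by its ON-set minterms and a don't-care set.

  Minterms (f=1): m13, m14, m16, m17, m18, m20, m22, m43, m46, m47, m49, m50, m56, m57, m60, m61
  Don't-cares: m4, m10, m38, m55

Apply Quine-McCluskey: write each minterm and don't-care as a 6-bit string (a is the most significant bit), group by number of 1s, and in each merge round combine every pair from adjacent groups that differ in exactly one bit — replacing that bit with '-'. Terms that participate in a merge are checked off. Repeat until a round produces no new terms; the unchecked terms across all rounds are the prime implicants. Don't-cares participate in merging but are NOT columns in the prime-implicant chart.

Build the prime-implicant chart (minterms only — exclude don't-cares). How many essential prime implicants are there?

5

[col 0] 000100*, 001010*, 001101, 001110*, 010000*, 010001*, 010010*, 010100*, 010110*, 100110*, 101011*, 101110*, 101111*, 110001*, 110010*, 110111, 111000*, 111001*, 111100*, 111101*
[col 1] -01110, -10001, -10010, 0-0100, 001-10, 010-00*, 010-10*, 0100-0*, 01000-, 0101-0*, 10-110, 101-11, 10111-, 11-001, 111-00*, 111-01*, 11100-*, 11110-*
[col 2] 010--0, 111-0-
Prime implicants: -01110, -10001, -10010, 0-0100, 001-10, 001101, 010--0, 01000-, 10-110, 101-11, 10111-, 11-001, 110111, 111-0-
PI chart (minterm → PIs covering it):
  13 | 001101  (sole → essential)
  14 | -01110,001-10
  16 | 010--0,01000-
  17 | -10001,01000-
  18 | -10010,010--0
  20 | 0-0100,010--0
  22 | 010--0  (sole → essential)
  43 | 101-11  (sole → essential)
  46 | -01110,10-110,10111-
  47 | 101-11,10111-
  49 | -10001,11-001
  50 | -10010  (sole → essential)
  56 | 111-0-  (sole → essential)
  57 | 11-001,111-0-
  60 | 111-0-  (sole → essential)
  61 | 111-0-  (sole → essential)
Essential prime implicants: -10010, 001101, 010--0, 101-11, 111-0-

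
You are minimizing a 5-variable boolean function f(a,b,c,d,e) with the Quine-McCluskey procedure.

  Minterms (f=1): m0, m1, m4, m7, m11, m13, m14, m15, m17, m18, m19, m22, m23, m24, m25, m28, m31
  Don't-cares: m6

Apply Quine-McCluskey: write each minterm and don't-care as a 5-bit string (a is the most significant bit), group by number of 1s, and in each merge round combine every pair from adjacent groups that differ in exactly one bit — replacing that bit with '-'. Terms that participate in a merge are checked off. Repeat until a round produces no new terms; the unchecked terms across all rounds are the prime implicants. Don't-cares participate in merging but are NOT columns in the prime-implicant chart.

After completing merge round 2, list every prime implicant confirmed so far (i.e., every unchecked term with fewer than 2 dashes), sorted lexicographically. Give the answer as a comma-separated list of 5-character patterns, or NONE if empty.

-0001, 00-00, 0000-, 001-0, 01-11, 011-1, 1-001, 100-1, 11-00, 1100-

Round 0: 00000✓ 00001✓ 00100✓ 00110✓ 00111✓ 01011✓ 01101✓ 01110✓ 01111✓ 10001✓ 10010✓ 10011✓ 10110✓ 10111✓ 11000✓ 11001✓ 11100✓ 11111✓
Round 1: -0001 -0110✓ -0111✓ -1111✓ 0-110✓ 0-111✓ 00-00 0000- 001-0 0011-✓ 01-11 011-1 0111-✓ 1-001 1-111✓ 10-10✓ 10-11✓ 100-1 1001-✓ 1011-✓ 11-00 1100-
Round 2: --111 -011- 0-11- 10-1-
PIs = {--111, -0001, -011-, 0-11-, 00-00, 0000-, 001-0, 01-11, 011-1, 1-001, 10-1-, 100-1, 11-00, 1100-}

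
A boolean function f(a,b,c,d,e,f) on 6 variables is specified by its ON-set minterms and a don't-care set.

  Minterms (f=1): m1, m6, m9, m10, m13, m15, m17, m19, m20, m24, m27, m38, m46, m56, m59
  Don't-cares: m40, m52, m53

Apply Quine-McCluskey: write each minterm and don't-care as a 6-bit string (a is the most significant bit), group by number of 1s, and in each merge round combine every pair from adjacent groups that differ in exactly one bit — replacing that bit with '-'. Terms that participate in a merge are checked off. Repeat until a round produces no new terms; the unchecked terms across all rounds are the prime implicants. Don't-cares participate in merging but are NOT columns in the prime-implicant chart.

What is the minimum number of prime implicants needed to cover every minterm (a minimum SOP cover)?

Round 0: 000001✓ 000110✓ 001001✓ 001010 001101✓ 001111✓ 010001✓ 010011✓ 010100✓ 011000✓ 011011✓ 100110✓ 101000✓ 101110✓ 110100✓ 110101✓ 111000✓ 111011✓
Round 1: -00110 -10100 -11000 -11011 0-0001 00-001 001-01 0011-1 01-011 0100-1 1-1000 10-110 11010-
PIs = {-00110, -10100, -11000, -11011, 0-0001, 00-001, 001-01, 001010, 0011-1, 01-011, 0100-1, 1-1000, 10-110, 11010-}
Coverage chart:
  m1: 0-0001,00-001
  m6: -00110 ←essential
  m9: 00-001,001-01
  m10: 001010 ←essential
  m13: 001-01,0011-1
  m15: 0011-1 ←essential
  m17: 0-0001,0100-1
  m19: 01-011,0100-1
  m20: -10100 ←essential
  m24: -11000 ←essential
  m27: -11011,01-011
  m38: -00110,10-110
  m46: 10-110 ←essential
  m56: -11000,1-1000
  m59: -11011 ←essential
Essential: -00110, -10100, -11000, -11011, 001010, 0011-1, 10-110
Petrick residual → 00-001, 0100-1
Min cover (9 terms): b'c'def' + bc'de'f' + bcd'e'f' + bcd'ef + a'b'd'e'f + a'b'cd'ef' + a'b'cdf + a'bc'd'f + ab'def'

9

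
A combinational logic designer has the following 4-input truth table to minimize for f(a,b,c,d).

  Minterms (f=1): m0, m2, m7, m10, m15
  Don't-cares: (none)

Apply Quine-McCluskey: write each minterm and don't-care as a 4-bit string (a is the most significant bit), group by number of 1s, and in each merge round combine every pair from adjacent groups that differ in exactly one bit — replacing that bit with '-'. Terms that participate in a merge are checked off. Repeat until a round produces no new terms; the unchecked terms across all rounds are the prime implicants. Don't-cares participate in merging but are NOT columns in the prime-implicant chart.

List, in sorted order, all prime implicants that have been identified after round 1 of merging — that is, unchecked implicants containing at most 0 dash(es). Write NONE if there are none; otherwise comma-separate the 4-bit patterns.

NONE

Round 0: 0000✓ 0010✓ 0111✓ 1010✓ 1111✓
Round 1: -010 -111 00-0
PIs = {-010, -111, 00-0}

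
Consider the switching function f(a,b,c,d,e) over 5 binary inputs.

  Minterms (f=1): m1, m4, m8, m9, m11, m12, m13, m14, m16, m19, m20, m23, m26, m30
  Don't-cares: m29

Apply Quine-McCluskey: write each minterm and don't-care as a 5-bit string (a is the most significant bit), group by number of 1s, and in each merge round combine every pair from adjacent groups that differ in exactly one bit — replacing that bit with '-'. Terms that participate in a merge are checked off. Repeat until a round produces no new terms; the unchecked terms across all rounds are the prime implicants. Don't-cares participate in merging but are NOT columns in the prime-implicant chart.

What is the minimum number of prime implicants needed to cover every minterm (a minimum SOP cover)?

Round 0: 00001✓ 00100✓ 01000✓ 01001✓ 01011✓ 01100✓ 01101✓ 01110✓ 10000✓ 10011✓ 10100✓ 10111✓ 11010✓ 11101✓ 11110✓
Round 1: -0100 -1101 -1110 0-001 0-100 01-00✓ 01-01✓ 010-1 0100-✓ 011-0 0110-✓ 10-00 10-11 11-10
Round 2: 01-0-
PIs = {-0100, -1101, -1110, 0-001, 0-100, 01-0-, 010-1, 011-0, 10-00, 10-11, 11-10}
Coverage chart:
  m1: 0-001 ←essential
  m4: -0100,0-100
  m8: 01-0- ←essential
  m9: 0-001,01-0-,010-1
  m11: 010-1 ←essential
  m12: 0-100,01-0-,011-0
  m13: -1101,01-0-
  m14: -1110,011-0
  m16: 10-00 ←essential
  m19: 10-11 ←essential
  m20: -0100,10-00
  m23: 10-11 ←essential
  m26: 11-10 ←essential
  m30: -1110,11-10
Essential: 0-001, 01-0-, 010-1, 10-00, 10-11, 11-10
Petrick residual → -0100, -1110
Min cover (8 terms): b'cd'e' + bcde' + a'c'd'e + a'bd' + a'bc'e + ab'd'e' + ab'de + abde'

8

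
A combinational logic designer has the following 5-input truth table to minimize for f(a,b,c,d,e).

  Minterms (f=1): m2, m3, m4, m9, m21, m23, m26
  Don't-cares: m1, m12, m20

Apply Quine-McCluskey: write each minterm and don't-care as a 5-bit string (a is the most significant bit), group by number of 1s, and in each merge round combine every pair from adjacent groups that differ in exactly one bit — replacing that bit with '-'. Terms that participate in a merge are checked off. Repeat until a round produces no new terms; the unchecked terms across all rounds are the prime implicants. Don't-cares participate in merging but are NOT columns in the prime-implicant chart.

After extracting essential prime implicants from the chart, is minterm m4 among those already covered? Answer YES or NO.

size-2^0 implicants → 00001(✓)  00010(✓)  00011(✓)  00100(✓)  01001(✓)  01100(✓)  10100(✓)  10101(✓)  10111(✓)  11010
size-2^1 implicants → -0100  0-001  0-100  000-1  0001-  101-1  1010-
Unchecked terms (primes): -0100, 0-001, 0-100, 000-1, 0001-, 101-1, 1010-, 11010
Minterm coverage:
  m2 ⊆ 0001- [E]
  m3 ⊆ 000-1,0001-
  m4 ⊆ -0100,0-100
  m9 ⊆ 0-001 [E]
  m21 ⊆ 101-1,1010-
  m23 ⊆ 101-1 [E]
  m26 ⊆ 11010 [E]
E = {0-001, 0001-, 101-1, 11010}

NO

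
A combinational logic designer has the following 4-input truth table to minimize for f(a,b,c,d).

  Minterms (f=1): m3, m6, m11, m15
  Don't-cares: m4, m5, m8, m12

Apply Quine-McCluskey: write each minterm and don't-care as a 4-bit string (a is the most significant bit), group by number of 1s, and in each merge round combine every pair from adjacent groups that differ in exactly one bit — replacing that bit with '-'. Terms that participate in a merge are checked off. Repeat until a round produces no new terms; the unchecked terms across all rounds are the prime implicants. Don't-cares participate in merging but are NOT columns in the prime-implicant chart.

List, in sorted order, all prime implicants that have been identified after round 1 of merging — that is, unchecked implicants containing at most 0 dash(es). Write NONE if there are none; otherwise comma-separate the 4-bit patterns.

NONE

Round 0: 0011✓ 0100✓ 0101✓ 0110✓ 1000✓ 1011✓ 1100✓ 1111✓
Round 1: -011 -100 01-0 010- 1-00 1-11
PIs = {-011, -100, 01-0, 010-, 1-00, 1-11}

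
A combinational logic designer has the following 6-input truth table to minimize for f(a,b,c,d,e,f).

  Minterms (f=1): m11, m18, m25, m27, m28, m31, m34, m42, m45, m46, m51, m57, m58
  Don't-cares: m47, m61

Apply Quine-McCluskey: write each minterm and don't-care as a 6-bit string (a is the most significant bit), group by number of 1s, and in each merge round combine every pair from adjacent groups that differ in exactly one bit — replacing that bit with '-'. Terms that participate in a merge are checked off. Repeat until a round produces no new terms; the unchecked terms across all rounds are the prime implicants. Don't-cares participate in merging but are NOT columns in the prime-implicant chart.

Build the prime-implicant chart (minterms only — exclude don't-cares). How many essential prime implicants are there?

Round 0: 001011✓ 010010 011001✓ 011011✓ 011100 011111✓ 100010✓ 101010✓ 101101✓ 101110✓ 101111✓ 110011 111001✓ 111010✓ 111101✓
Round 1: -11001 0-1011 011-11 0110-1 1-1010 1-1101 10-010 101-10 1011-1 10111- 111-01
PIs = {-11001, 0-1011, 010010, 011-11, 0110-1, 011100, 1-1010, 1-1101, 10-010, 101-10, 1011-1, 10111-, 110011, 111-01}
Coverage chart:
  m11: 0-1011 ←essential
  m18: 010010 ←essential
  m25: -11001,0110-1
  m27: 0-1011,011-11,0110-1
  m28: 011100 ←essential
  m31: 011-11 ←essential
  m34: 10-010 ←essential
  m42: 1-1010,10-010,101-10
  m45: 1-1101,1011-1
  m46: 101-10,10111-
  m51: 110011 ←essential
  m57: -11001,111-01
  m58: 1-1010 ←essential
Essential: 0-1011, 010010, 011-11, 011100, 1-1010, 10-010, 110011

7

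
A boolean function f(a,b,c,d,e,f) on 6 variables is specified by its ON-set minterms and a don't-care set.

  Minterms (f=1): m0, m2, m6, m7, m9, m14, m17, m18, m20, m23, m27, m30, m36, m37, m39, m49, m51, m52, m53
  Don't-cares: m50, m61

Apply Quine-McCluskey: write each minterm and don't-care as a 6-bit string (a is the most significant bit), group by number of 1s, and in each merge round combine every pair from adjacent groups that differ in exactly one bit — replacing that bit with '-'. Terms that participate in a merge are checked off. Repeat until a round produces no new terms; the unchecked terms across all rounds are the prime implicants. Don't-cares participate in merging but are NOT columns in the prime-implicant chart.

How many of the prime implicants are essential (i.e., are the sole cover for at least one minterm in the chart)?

[col 0] 000000*, 000010*, 000110*, 000111*, 001001, 001110*, 010001*, 010010*, 010100*, 010111*, 011011, 011110*, 100100*, 100101*, 100111*, 110001*, 110010*, 110011*, 110100*, 110101*, 111101*
[col 1] -00111, -10001, -10010, -10100, 0-0010, 0-0111, 0-1110, 00-110, 000-10, 0000-0, 00011-, 1-0100*, 1-0101*, 1001-1, 10010-*, 11-101, 110-01, 1100-1, 11001-, 11010-*
[col 2] 1-010-
Prime implicants: -00111, -10001, -10010, -10100, 0-0010, 0-0111, 0-1110, 00-110, 000-10, 0000-0, 00011-, 001001, 011011, 1-010-, 1001-1, 11-101, 110-01, 1100-1, 11001-
PI chart (minterm → PIs covering it):
  0 | 0000-0  (sole → essential)
  2 | 0-0010,000-10,0000-0
  6 | 00-110,000-10,00011-
  7 | -00111,0-0111,00011-
  9 | 001001  (sole → essential)
  14 | 0-1110,00-110
  17 | -10001  (sole → essential)
  18 | -10010,0-0010
  20 | -10100  (sole → essential)
  23 | 0-0111  (sole → essential)
  27 | 011011  (sole → essential)
  30 | 0-1110  (sole → essential)
  36 | 1-010-  (sole → essential)
  37 | 1-010-,1001-1
  39 | -00111,1001-1
  49 | -10001,110-01,1100-1
  51 | 1100-1,11001-
  52 | -10100,1-010-
  53 | 1-010-,11-101,110-01
Essential prime implicants: -10001, -10100, 0-0111, 0-1110, 0000-0, 001001, 011011, 1-010-

8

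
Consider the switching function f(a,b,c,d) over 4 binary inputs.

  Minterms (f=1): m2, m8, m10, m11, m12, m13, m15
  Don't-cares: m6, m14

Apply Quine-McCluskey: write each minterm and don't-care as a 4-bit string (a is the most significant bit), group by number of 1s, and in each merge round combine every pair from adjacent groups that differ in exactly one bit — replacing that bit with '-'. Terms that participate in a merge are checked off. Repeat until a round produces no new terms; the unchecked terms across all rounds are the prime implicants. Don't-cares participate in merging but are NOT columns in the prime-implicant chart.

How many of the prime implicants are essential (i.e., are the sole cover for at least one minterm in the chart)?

4

[col 0] 0010*, 0110*, 1000*, 1010*, 1011*, 1100*, 1101*, 1110*, 1111*
[col 1] -010*, -110*, 0-10*, 1-00*, 1-10*, 1-11*, 10-0*, 101-*, 11-0*, 11-1*, 110-*, 111-*
[col 2] --10, 1--0, 1-1-, 11--
Prime implicants: --10, 1--0, 1-1-, 11--
PI chart (minterm → PIs covering it):
  2 | --10  (sole → essential)
  8 | 1--0  (sole → essential)
  10 | --10,1--0,1-1-
  11 | 1-1-  (sole → essential)
  12 | 1--0,11--
  13 | 11--  (sole → essential)
  15 | 1-1-,11--
Essential prime implicants: --10, 1--0, 1-1-, 11--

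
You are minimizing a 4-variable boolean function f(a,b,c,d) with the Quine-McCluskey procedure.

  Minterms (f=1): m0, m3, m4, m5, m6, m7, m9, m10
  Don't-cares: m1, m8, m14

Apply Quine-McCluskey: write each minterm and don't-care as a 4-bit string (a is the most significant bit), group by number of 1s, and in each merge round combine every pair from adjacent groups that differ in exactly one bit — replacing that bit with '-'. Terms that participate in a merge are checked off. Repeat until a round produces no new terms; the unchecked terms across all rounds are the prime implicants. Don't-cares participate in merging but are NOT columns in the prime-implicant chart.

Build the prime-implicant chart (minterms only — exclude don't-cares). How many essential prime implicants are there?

[col 0] 0000*, 0001*, 0011*, 0100*, 0101*, 0110*, 0111*, 1000*, 1001*, 1010*, 1110*
[col 1] -000*, -001*, -110, 0-00*, 0-01*, 0-11*, 00-1*, 000-*, 01-0*, 01-1*, 010-*, 011-*, 1-10, 10-0, 100-*
[col 2] -00-, 0--1, 0-0-, 01--
Prime implicants: -00-, -110, 0--1, 0-0-, 01--, 1-10, 10-0
PI chart (minterm → PIs covering it):
  0 | -00-,0-0-
  3 | 0--1  (sole → essential)
  4 | 0-0-,01--
  5 | 0--1,0-0-,01--
  6 | -110,01--
  7 | 0--1,01--
  9 | -00-  (sole → essential)
  10 | 1-10,10-0
Essential prime implicants: -00-, 0--1

2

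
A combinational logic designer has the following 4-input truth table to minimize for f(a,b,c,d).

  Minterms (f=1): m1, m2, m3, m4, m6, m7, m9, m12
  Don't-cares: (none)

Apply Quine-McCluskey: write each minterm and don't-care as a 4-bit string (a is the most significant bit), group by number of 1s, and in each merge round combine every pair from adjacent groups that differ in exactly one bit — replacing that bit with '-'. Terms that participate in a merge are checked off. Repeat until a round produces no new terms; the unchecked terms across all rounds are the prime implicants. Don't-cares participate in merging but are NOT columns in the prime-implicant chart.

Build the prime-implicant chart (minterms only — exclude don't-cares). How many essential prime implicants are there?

Round 0: 0001✓ 0010✓ 0011✓ 0100✓ 0110✓ 0111✓ 1001✓ 1100✓
Round 1: -001 -100 0-10✓ 0-11✓ 00-1 001-✓ 01-0 011-✓
Round 2: 0-1-
PIs = {-001, -100, 0-1-, 00-1, 01-0}
Coverage chart:
  m1: -001,00-1
  m2: 0-1- ←essential
  m3: 0-1-,00-1
  m4: -100,01-0
  m6: 0-1-,01-0
  m7: 0-1- ←essential
  m9: -001 ←essential
  m12: -100 ←essential
Essential: -001, -100, 0-1-

3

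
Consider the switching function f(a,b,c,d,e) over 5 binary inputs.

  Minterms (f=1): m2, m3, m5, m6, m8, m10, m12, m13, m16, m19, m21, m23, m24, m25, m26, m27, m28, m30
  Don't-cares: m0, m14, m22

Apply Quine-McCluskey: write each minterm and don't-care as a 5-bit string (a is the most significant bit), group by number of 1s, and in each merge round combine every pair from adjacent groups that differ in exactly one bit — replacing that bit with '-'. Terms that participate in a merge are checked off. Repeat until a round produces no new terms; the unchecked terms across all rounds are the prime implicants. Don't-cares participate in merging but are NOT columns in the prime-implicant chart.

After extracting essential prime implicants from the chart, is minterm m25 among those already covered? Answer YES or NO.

[col 0] 00000*, 00010*, 00011*, 00101*, 00110*, 01000*, 01010*, 01100*, 01101*, 01110*, 10000*, 10011*, 10101*, 10110*, 10111*, 11000*, 11001*, 11010*, 11011*, 11100*, 11110*
[col 1] -0000*, -0011, -0101, -0110*, -1000*, -1010*, -1100*, -1110*, 0-000*, 0-010*, 0-101, 0-110*, 00-10*, 000-0*, 0001-, 01-00*, 01-10*, 010-0*, 011-0*, 0110-, 1-000*, 1-011, 1-110*, 10-11, 101-1, 1011-, 11-00*, 11-10*, 110-0*, 110-1*, 1100-*, 1101-*, 111-0*
[col 2] --000, --110, -1-00*, -1-10*, -10-0*, -11-0*, 0--10, 0-0-0, 01--0*, 11--0*, 110--
[col 3] -1--0
Prime implicants: --000, --110, -0011, -0101, -1--0, 0--10, 0-0-0, 0-101, 0001-, 0110-, 1-011, 10-11, 101-1, 1011-, 110--
PI chart (minterm → PIs covering it):
  2 | 0--10,0-0-0,0001-
  3 | -0011,0001-
  5 | -0101,0-101
  6 | --110,0--10
  8 | --000,-1--0,0-0-0
  10 | -1--0,0--10,0-0-0
  12 | -1--0,0110-
  13 | 0-101,0110-
  16 | --000  (sole → essential)
  19 | -0011,1-011,10-11
  21 | -0101,101-1
  23 | 10-11,101-1,1011-
  24 | --000,-1--0,110--
  25 | 110--  (sole → essential)
  26 | -1--0,110--
  27 | 1-011,110--
  28 | -1--0  (sole → essential)
  30 | --110,-1--0
Essential prime implicants: --000, -1--0, 110--

YES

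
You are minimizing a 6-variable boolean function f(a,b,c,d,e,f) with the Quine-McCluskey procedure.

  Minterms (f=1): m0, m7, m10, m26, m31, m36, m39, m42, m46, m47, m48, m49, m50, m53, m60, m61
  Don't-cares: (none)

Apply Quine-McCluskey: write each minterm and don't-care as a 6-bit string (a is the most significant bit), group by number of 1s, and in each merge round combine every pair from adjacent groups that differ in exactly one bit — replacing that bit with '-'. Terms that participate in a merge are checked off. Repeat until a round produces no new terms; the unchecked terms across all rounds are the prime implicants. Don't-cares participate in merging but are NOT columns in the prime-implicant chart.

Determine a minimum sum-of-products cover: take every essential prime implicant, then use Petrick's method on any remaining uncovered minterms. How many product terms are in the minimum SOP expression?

size-2^0 implicants → 000000  000111(✓)  001010(✓)  011010(✓)  011111  100100  100111(✓)  101010(✓)  101110(✓)  101111(✓)  110000(✓)  110001(✓)  110010(✓)  110101(✓)  111100(✓)  111101(✓)
size-2^1 implicants → -00111  -01010  0-1010  10-111  101-10  10111-  11-101  110-01  1100-0  11000-  11110-
Unchecked terms (primes): -00111, -01010, 0-1010, 000000, 011111, 10-111, 100100, 101-10, 10111-, 11-101, 110-01, 1100-0, 11000-, 11110-
Minterm coverage:
  m0 ⊆ 000000 [E]
  m7 ⊆ -00111 [E]
  m10 ⊆ -01010,0-1010
  m26 ⊆ 0-1010 [E]
  m31 ⊆ 011111 [E]
  m36 ⊆ 100100 [E]
  m39 ⊆ -00111,10-111
  m42 ⊆ -01010,101-10
  m46 ⊆ 101-10,10111-
  m47 ⊆ 10-111,10111-
  m48 ⊆ 1100-0,11000-
  m49 ⊆ 110-01,11000-
  m50 ⊆ 1100-0 [E]
  m53 ⊆ 11-101,110-01
  m60 ⊆ 11110- [E]
  m61 ⊆ 11-101,11110-
E = {-00111, 0-1010, 000000, 011111, 100100, 1100-0, 11110-}
Petrick residual → -01010, 10111-, 110-01
Cover = b'c'def + b'cd'ef' + a'cd'ef' + a'b'c'd'e'f' + a'bcdef + ab'c'de'f' + ab'cde + abc'e'f + abc'd'f' + abcde'  |cover|=10

10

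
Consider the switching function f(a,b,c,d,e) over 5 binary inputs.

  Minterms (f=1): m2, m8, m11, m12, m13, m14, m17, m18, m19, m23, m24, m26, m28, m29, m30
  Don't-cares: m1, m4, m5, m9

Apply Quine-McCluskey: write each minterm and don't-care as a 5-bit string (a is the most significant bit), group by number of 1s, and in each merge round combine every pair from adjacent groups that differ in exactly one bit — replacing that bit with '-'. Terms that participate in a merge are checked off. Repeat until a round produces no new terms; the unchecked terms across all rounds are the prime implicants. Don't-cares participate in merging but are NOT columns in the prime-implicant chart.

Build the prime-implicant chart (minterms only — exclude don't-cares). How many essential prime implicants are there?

size-2^0 implicants → 00001(✓)  00010(✓)  00100(✓)  00101(✓)  01000(✓)  01001(✓)  01011(✓)  01100(✓)  01101(✓)  01110(✓)  10001(✓)  10010(✓)  10011(✓)  10111(✓)  11000(✓)  11010(✓)  11100(✓)  11101(✓)  11110(✓)
size-2^1 implicants → -0001  -0010  -1000(✓)  -1100(✓)  -1101(✓)  -1110(✓)  0-001(✓)  0-100(✓)  0-101(✓)  00-01(✓)  0010-(✓)  01-00(✓)  01-01(✓)  010-1  0100-(✓)  011-0(✓)  0110-(✓)  1-010  10-11  100-1  1001-  11-00(✓)  11-10(✓)  110-0(✓)  111-0(✓)  1110-(✓)
size-2^2 implicants → -1-00  -11-0  -110-  0--01  0-10-  01-0-  11--0
Unchecked terms (primes): -0001, -0010, -1-00, -11-0, -110-, 0--01, 0-10-, 01-0-, 010-1, 1-010, 10-11, 100-1, 1001-, 11--0
Minterm coverage:
  m2 ⊆ -0010 [E]
  m8 ⊆ -1-00,01-0-
  m11 ⊆ 010-1 [E]
  m12 ⊆ -1-00,-11-0,-110-,0-10-,01-0-
  m13 ⊆ -110-,0--01,0-10-,01-0-
  m14 ⊆ -11-0 [E]
  m17 ⊆ -0001,100-1
  m18 ⊆ -0010,1-010,1001-
  m19 ⊆ 10-11,100-1,1001-
  m23 ⊆ 10-11 [E]
  m24 ⊆ -1-00,11--0
  m26 ⊆ 1-010,11--0
  m28 ⊆ -1-00,-11-0,-110-,11--0
  m29 ⊆ -110- [E]
  m30 ⊆ -11-0,11--0
E = {-0010, -11-0, -110-, 010-1, 10-11}

5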